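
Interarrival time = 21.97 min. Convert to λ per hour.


λ = 1/(interarrival time) in consistent units.
1 hour = 60 min, so λ = 60/21.97 = 2.7310 per hour

Final: 2.7310 /hr


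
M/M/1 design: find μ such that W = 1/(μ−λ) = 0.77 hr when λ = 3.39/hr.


W = 1/(μ−λ) ⇒ μ − λ = 1/W = 1/0.77 = 1.2987
μ = λ + 1/W = 3.39 + 1.2987 = 4.6887 per hr

Final: 4.6887 /hr


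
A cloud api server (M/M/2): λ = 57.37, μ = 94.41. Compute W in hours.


a = 0.6077; ρ = 0.3038; P₀ = 0.533937
Lq = P₀·a^c·ρ/(c!(1−ρ)²) = 0.06180
Wq = Lq/λ = 0.06180/57.37 = 0.001077 hr
W = Wq + 1/μ = 0.001077 + 0.01059 = 0.01167 hr

Final: 0.01167 hr


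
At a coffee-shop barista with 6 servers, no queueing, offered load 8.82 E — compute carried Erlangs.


B(6,8.82) = 0.431907 (Erlang-B)
Carried load = a(1 − B) = 8.82·(1 − 0.431907) = 8.82·0.568093 = 5.0106 E

Final: 5.0106 Erlangs


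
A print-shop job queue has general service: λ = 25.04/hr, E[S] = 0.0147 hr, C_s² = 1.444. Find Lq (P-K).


ρ = λ·E[S] = 25.04·0.0147 = 0.3681
Lq = ρ²(1+C_s²)/(2(1−ρ)) = 0.1355·(1+1.444)/(2·0.6319)
= 0.1355·2.4440/1.2638 = 0.26201

Final: 0.26201


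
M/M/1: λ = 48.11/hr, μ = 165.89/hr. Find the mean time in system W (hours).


W = 1/(μ−λ) = 1/(165.89 − 48.11) = 1/117.78 = 0.008490 hr

Final: 0.008490 hr


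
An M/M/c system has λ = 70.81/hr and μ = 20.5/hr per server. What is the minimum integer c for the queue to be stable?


Stability requires cμ > λ ⇔ c > λ/μ.
λ/μ = 70.81/20.5 = 3.4541
Minimum integer c = ⌊3.4541⌋ + 1 = 4
Check: 4·20.5 = 82.00 > 70.81, while 3·20.5 = 61.50 ≤ 70.81

Final: 4 servers


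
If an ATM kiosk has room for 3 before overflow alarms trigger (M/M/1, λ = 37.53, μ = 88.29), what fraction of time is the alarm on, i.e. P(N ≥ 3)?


ρ = 37.53/88.29 = 0.4251
P(N ≥ n) = ρ^n = 0.4251^3 = 0.076807

Final: 0.076807


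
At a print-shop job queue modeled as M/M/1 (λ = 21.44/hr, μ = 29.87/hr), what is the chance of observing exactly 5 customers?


ρ = 21.44/29.87 = 0.7178
P_n = (1−ρ)·ρ^n = (1 − 0.7178)·0.7178^5 = 0.2822·0.190523 = 0.053770

Final: 0.053770


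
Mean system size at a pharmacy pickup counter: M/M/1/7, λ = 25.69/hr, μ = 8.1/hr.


ρ = 25.69/8.1 = 3.1716
L = ρ[1 − (K+1)ρ^K + Kρ^(K+1)] / [(1−ρ)(1−ρ^(K+1))]
Numerator: 3.1716·(1 − 8·3228.149191 + 7·10238.413916) = 145401.289224
Denominator: (-2.1716)·(-10237.413916) = 22231.618614
L = 145401.289224/22231.618614 = 6.5403

Final: 6.5403


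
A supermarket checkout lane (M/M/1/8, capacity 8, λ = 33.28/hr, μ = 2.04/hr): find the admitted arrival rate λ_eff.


ρ = 16.3137; P_K = (1−ρ)ρ^8/(1−ρ^9) = 0.938702
λ_eff = λ(1 − P_K) = 33.28·(1 − 0.938702) = 33.28·0.061298 = 2.0400 /hr

Final: 2.0400 /hr


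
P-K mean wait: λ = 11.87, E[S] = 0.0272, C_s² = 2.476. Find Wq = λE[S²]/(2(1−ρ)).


ρ = λ·E[S] = 11.87·0.0272 = 0.3229
E[S²] = E[S]²(1+C_s²) = 0.0272²·(1+2.476) = 0.002572
Wq = λ·E[S²]/(2(1−ρ)) = 11.87·0.002572/(2·0.6771) = 0.02254 hr

Final: 0.02254 hr


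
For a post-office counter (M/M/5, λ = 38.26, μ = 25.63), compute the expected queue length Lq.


a = λ/μ = 1.4928; ρ = a/5 = 0.2986
P₀ = 0.224398
Lq = P₀·a^c·ρ / (c!·(1−ρ)²) = 0.224398·7.41279·0.2986/(120·0.49202)
= 0.008411

Final: 0.008411


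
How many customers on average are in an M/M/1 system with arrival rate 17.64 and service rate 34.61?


ρ = λ/μ = 17.64/34.61 = 0.5097
L = ρ/(1−ρ) = 0.5097/(1 − 0.5097) = 0.5097/0.4903 = 1.0395

Final: 1.0395


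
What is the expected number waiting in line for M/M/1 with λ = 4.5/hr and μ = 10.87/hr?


ρ = 4.5/10.87 = 0.4140
Lq = ρ²/(1−ρ) = 0.1714/0.5860 = 0.2925

Final: 0.2925


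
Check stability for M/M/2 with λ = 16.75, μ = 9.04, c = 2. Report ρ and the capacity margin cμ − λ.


Total capacity cμ = 2·9.04 = 18.08/hr
ρ = λ/(cμ) = 16.75/18.08 = 0.9264
Stable ⇔ ρ < 1: YES
Spare capacity = cμ − λ = 18.08 − 16.75 = 1.33/hr

Final: ρ = 0.9264; stable; margin = 1.33/hr


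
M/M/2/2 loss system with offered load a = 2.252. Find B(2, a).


B(c,a) = (a^c/c!) / Σ_{k=0}^{c} a^k/k!
a^2/2! = 2.535752
Σ terms (k=0..2): 1.00000 + 2.25200 + 2.53575 = 5.787752
B = 2.535752/5.787752 = 0.438124

Final: 0.438124


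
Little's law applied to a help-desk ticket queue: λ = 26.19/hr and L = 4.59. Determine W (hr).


W = L/λ = 4.59/26.19 = 0.1753 hr

Final: 0.1753 hr


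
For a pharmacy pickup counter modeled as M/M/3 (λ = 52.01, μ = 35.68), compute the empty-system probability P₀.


a = λ/μ = 52.01/35.68 = 1.4577; ρ = a/c = 0.4859
Σ_{k=0}^{2} a^k/k! (terms k=0..2) = 1.00000 + 1.45768 + 1.06241 = 3.52009
Tail: a^3/(3!(1−ρ)) = 3.09732/(6·0.5141) = 1.00411
P₀ = 1/(3.52009 + 1.00411) = 1/4.52420 = 0.221033

Final: 0.221033


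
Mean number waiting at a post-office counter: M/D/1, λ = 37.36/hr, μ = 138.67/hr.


ρ = 37.36/138.67 = 0.2694
M/D/1: Lq = ρ²/(2(1−ρ)) = 0.07259/(2·0.7306) = 0.04968

Final: 0.04968


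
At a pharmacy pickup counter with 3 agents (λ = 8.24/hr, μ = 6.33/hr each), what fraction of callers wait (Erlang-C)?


a = λ/μ = 1.3017; ρ = a/3 = 0.4339
P₀ = 0.263266 (from M/M/c formula)
C(c,a) = [a^c/(c!(1−ρ))]·P₀ = [2.20582/(6·0.5661)]·0.263266
= 0.64944·0.263266 = 0.170974

Final: 0.170974


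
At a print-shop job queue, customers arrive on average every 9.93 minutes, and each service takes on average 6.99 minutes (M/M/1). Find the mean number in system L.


λ = 60/9.93 = 6.0423 /hr
μ = 60/6.99 = 8.5837 /hr
ρ = λ/μ = 6.0423/8.5837 = 0.7039
L = ρ/(1−ρ) = 0.7039/0.2961 = 2.3776

Final: 2.3776


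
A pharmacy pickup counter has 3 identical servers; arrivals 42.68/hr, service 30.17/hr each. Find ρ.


ρ = λ/(cμ) = 42.68/(3·30.17) = 42.68/90.51 = 0.4716

Final: 0.4716


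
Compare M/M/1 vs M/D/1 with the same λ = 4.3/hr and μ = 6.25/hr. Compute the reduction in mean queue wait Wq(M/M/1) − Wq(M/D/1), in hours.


ρ = 4.3/6.25 = 0.6880
Wq(M/M/1) = ρ/(μ−λ) = 0.6880/1.95 = 0.35282 hr
Wq(M/D/1) = ρ/(2(μ−λ)) = 0.17641 hr
Savings = 0.35282 − 0.17641 = 0.17641 hr

Final: 0.17641 hr


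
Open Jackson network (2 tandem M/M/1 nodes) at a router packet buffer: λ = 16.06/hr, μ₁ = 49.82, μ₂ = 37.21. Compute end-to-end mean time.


Each node sees arrival rate λ = 16.06/hr (tandem ⇒ throughput preserved).
W₁ = 1/(μ₁−λ) = 1/(49.82−16.06) = 0.02962 hr
W₂ = 1/(μ₂−λ) = 1/(37.21−16.06) = 0.04728 hr
W_total = W₁ + W₂ = 0.02962 + 0.04728 = 0.07690 hr

Final: 0.07690 hr


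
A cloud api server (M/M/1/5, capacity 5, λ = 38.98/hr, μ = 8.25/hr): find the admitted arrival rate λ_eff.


ρ = 4.7248; P_K = (1−ρ)ρ^5/(1−ρ^6) = 0.788424
λ_eff = λ(1 − P_K) = 38.98·(1 − 0.788424) = 38.98·0.211576 = 8.2472 /hr

Final: 8.2472 /hr


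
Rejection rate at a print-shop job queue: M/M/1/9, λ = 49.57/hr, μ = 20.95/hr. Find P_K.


ρ = λ/μ = 49.57/20.95 = 2.3661
P_K = (1−ρ)ρ^K/(1−ρ^(K+1)) = (-1.3661·2324.416900)/(1 − 5499.825573)
= -3175.408672/-5498.825573 = 0.577470

Final: 0.577470


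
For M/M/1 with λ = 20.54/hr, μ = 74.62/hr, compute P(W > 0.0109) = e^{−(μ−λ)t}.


W ~ Exponential(μ−λ) for M/M/1.
μ − λ = 74.62 − 20.54 = 54.0800
P(W > t) = e^{−(μ−λ)t} = e^{−0.5895} = 0.554620

Final: 0.554620


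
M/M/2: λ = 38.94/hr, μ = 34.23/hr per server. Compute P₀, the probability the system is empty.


a = λ/μ = 38.94/34.23 = 1.1376; ρ = a/c = 0.5688
Σ_{k=0}^{1} a^k/k! (terms k=0..1) = 1.00000 + 1.13760 = 2.13760
Tail: a^2/(2!(1−ρ)) = 1.29413/(2·0.4312) = 1.50061
P₀ = 1/(2.13760 + 1.50061) = 1/3.63821 = 0.274860

Final: 0.274860


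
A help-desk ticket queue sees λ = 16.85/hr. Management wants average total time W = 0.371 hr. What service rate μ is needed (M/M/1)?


W = 1/(μ−λ) ⇒ μ − λ = 1/W = 1/0.371 = 2.6954
μ = λ + 1/W = 16.85 + 2.6954 = 19.5454 per hr

Final: 19.5454 /hr


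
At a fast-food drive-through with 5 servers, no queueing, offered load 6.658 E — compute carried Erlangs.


B(5,6.658) = 0.403930 (Erlang-B)
Carried load = a(1 − B) = 6.658·(1 − 0.403930) = 6.658·0.596070 = 3.9686 E

Final: 3.9686 Erlangs


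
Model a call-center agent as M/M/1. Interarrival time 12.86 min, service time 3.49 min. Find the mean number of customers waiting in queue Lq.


λ = 60/12.86 = 4.6656 /hr
μ = 60/3.49 = 17.1920 /hr
ρ = λ/μ = 4.6656/17.1920 = 0.2714
Lq = ρ²/(1−ρ) = 0.07365/0.7286 = 0.1011

Final: 0.1011


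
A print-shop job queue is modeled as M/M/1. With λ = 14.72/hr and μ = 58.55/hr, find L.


ρ = λ/μ = 14.72/58.55 = 0.2514
L = ρ/(1−ρ) = 0.2514/(1 − 0.2514) = 0.2514/0.7486 = 0.3358

Final: 0.3358


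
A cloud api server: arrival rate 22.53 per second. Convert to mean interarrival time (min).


Mean interarrival time = 1/λ = 1/22.53 second = 0.04439 second
In minutes: 0.04439 × 0.0166667 = 0.0007398 min

Final: 0.0007398 min


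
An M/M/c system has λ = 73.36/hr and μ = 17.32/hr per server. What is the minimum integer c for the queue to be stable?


Stability requires cμ > λ ⇔ c > λ/μ.
λ/μ = 73.36/17.32 = 4.2356
Minimum integer c = ⌊4.2356⌋ + 1 = 5
Check: 5·17.32 = 86.60 > 73.36, while 4·17.32 = 69.28 ≤ 73.36

Final: 5 servers


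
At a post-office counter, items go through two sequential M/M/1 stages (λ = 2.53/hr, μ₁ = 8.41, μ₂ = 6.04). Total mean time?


Each node sees arrival rate λ = 2.53/hr (tandem ⇒ throughput preserved).
W₁ = 1/(μ₁−λ) = 1/(8.41−2.53) = 0.17007 hr
W₂ = 1/(μ₂−λ) = 1/(6.04−2.53) = 0.28490 hr
W_total = W₁ + W₂ = 0.17007 + 0.28490 = 0.45497 hr

Final: 0.45497 hr


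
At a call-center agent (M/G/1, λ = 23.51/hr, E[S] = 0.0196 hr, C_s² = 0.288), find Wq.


ρ = λ·E[S] = 23.51·0.0196 = 0.4608
E[S²] = E[S]²(1+C_s²) = 0.0196²·(1+0.288) = 0.0004948
Wq = λ·E[S²]/(2(1−ρ)) = 23.51·0.0004948/(2·0.5392) = 0.01079 hr

Final: 0.01079 hr


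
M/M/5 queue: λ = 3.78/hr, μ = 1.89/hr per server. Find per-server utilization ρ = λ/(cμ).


ρ = λ/(cμ) = 3.78/(5·1.89) = 3.78/9.45 = 0.4000

Final: 0.4000


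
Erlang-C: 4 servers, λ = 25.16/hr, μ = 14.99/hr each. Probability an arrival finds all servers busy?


a = λ/μ = 1.6785; ρ = a/4 = 0.4196
P₀ = 0.183657 (from M/M/c formula)
C(c,a) = [a^c/(c!(1−ρ))]·P₀ = [7.93663/(24·0.5804)]·0.183657
= 0.56978·0.183657 = 0.104644

Final: 0.104644


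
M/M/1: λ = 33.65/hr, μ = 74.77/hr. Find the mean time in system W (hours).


W = 1/(μ−λ) = 1/(74.77 − 33.65) = 1/41.12 = 0.02432 hr

Final: 0.02432 hr


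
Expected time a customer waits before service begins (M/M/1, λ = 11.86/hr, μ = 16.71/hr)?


ρ = 11.86/16.71 = 0.7098
Wq = ρ/(μ−λ) = 0.7098/(16.71 − 11.86) = 0.7098/4.85 = 0.1463 hr

Final: 0.1463 hr


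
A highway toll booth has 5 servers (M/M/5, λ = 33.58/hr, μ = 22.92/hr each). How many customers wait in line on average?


a = λ/μ = 1.4651; ρ = a/5 = 0.2930
P₀ = 0.230732
Lq = P₀·a^c·ρ / (c!·(1−ρ)²) = 0.230732·6.75041·0.2930/(120·0.49982)
= 0.007609

Final: 0.007609


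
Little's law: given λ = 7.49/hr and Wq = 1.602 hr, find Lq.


Lq = λWq = 7.49·1.602 = 11.9990

Final: 11.9990


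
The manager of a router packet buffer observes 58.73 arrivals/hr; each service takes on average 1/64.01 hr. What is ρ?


ρ = λ/μ = 58.73/64.01 = 0.9175

Final: 0.9175


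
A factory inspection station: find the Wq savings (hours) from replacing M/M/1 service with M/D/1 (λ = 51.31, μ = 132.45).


ρ = 51.31/132.45 = 0.3874
Wq(M/M/1) = ρ/(μ−λ) = 0.3874/81.14 = 0.004774 hr
Wq(M/D/1) = ρ/(2(μ−λ)) = 0.002387 hr
Savings = 0.004774 − 0.002387 = 0.002387 hr

Final: 0.002387 hr


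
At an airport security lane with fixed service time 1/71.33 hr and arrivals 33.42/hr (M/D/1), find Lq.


ρ = 33.42/71.33 = 0.4685
M/D/1: Lq = ρ²/(2(1−ρ)) = 0.2195/(2·0.5315) = 0.20652

Final: 0.20652


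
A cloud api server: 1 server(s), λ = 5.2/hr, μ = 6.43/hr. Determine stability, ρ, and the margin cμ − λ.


Total capacity cμ = 1·6.43 = 6.43/hr
ρ = λ/(cμ) = 5.2/6.43 = 0.8087
Stable ⇔ ρ < 1: YES
Spare capacity = cμ − λ = 6.43 − 5.2 = 1.23/hr

Final: ρ = 0.8087; stable; margin = 1.23/hr


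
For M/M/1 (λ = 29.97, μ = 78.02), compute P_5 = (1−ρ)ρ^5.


ρ = 29.97/78.02 = 0.3841
P_n = (1−ρ)·ρ^n = (1 − 0.3841)·0.3841^5 = 0.6159·0.008364 = 0.005151

Final: 0.005151


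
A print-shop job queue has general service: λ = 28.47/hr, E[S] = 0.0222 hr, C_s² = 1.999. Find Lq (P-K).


ρ = λ·E[S] = 28.47·0.0222 = 0.6320
Lq = ρ²(1+C_s²)/(2(1−ρ)) = 0.3995·(1+1.999)/(2·0.3680)
= 0.3995·2.9990/0.7359 = 1.62787

Final: 1.62787


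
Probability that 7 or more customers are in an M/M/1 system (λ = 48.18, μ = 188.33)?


ρ = 48.18/188.33 = 0.2558
P(N ≥ n) = ρ^n = 0.2558^7 = 0.00007172

Final: 0.00007172


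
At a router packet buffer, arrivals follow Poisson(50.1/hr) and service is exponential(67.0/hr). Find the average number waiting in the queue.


ρ = 50.1/67.0 = 0.7478
Lq = ρ²/(1−ρ) = 0.5591/0.2522 = 2.2167

Final: 2.2167


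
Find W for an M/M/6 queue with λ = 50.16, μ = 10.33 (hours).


a = 4.8558; ρ = 0.8093; P₀ = 0.005623
Lq = P₀·a^c·ρ/(c!(1−ρ)²) = 2.27785
Wq = Lq/λ = 2.27785/50.16 = 0.04541 hr
W = Wq + 1/μ = 0.04541 + 0.09681 = 0.14222 hr

Final: 0.14222 hr


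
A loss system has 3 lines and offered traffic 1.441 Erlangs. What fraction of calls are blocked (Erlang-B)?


B(c,a) = (a^c/c!) / Σ_{k=0}^{c} a^k/k!
a^3/3! = 0.498702
Σ terms (k=0..3): 1.00000 + 1.44100 + 1.03824 + 0.49870 = 3.977942
B = 0.498702/3.977942 = 0.125367

Final: 0.125367


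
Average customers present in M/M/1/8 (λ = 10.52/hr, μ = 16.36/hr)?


ρ = 10.52/16.36 = 0.6430
L = ρ[1 − (K+1)ρ^K + Kρ^(K+1)] / [(1−ρ)(1−ρ^(K+1))]
Numerator: 0.6430·(1 − 9·0.029232 + 8·0.018797) = 0.570555
Denominator: (0.3570)·(0.981203) = 0.350258
L = 0.570555/0.350258 = 1.6290

Final: 1.6290


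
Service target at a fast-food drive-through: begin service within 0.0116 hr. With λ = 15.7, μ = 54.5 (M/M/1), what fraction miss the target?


ρ = 15.7/54.5 = 0.2881
P(Wq > t) = ρ·e^{−(μ−λ)t} = 0.2881·e^{−0.4501}
= 0.2881·0.637577 = 0.183669

Final: 0.183669


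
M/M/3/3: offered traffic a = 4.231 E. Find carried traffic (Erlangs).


B(3,4.231) = 0.470934 (Erlang-B)
Carried load = a(1 − B) = 4.231·(1 − 0.470934) = 4.231·0.529066 = 2.2385 E

Final: 2.2385 Erlangs


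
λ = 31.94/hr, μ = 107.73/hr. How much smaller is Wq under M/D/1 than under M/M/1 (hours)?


ρ = 31.94/107.73 = 0.2965
Wq(M/M/1) = ρ/(μ−λ) = 0.2965/75.79 = 0.003912 hr
Wq(M/D/1) = ρ/(2(μ−λ)) = 0.001956 hr
Savings = 0.003912 − 0.001956 = 0.001956 hr

Final: 0.001956 hr


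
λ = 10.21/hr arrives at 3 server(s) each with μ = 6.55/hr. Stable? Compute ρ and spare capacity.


Total capacity cμ = 3·6.55 = 19.65/hr
ρ = λ/(cμ) = 10.21/19.65 = 0.5196
Stable ⇔ ρ < 1: YES
Spare capacity = cμ − λ = 19.65 − 10.21 = 9.44/hr

Final: ρ = 0.5196; stable; margin = 9.44/hr


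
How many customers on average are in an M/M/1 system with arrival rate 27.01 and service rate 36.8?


ρ = λ/μ = 27.01/36.8 = 0.7340
L = ρ/(1−ρ) = 0.7340/(1 − 0.7340) = 0.7340/0.2660 = 2.7589

Final: 2.7589


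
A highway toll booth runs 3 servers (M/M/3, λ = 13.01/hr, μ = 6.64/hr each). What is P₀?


a = λ/μ = 13.01/6.64 = 1.9593; ρ = a/c = 0.6531
Σ_{k=0}^{2} a^k/k! (terms k=0..2) = 1.00000 + 1.95934 + 1.91950 = 4.87884
Tail: a^3/(3!(1−ρ)) = 7.52190/(6·0.3469) = 3.61400
P₀ = 1/(4.87884 + 3.61400) = 1/8.49283 = 0.117746

Final: 0.117746


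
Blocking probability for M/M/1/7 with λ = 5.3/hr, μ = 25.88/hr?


ρ = λ/μ = 5.3/25.88 = 0.2048
P_K = (1−ρ)ρ^K/(1−ρ^(K+1)) = (0.7952·0.00001511)/(1 − 0.000003094)
= 0.00001201/0.999997 = 0.00001201

Final: 0.00001201


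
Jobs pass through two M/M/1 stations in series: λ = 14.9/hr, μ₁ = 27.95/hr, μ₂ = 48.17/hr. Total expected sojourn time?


Each node sees arrival rate λ = 14.9/hr (tandem ⇒ throughput preserved).
W₁ = 1/(μ₁−λ) = 1/(27.95−14.9) = 0.07663 hr
W₂ = 1/(μ₂−λ) = 1/(48.17−14.9) = 0.03006 hr
W_total = W₁ + W₂ = 0.07663 + 0.03006 = 0.10669 hr

Final: 0.10669 hr


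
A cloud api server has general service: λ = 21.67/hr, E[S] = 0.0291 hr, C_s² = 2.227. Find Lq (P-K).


ρ = λ·E[S] = 21.67·0.0291 = 0.6306
Lq = ρ²(1+C_s²)/(2(1−ρ)) = 0.3977·(1+2.227)/(2·0.3694)
= 0.3977·3.2270/0.7388 = 1.73689

Final: 1.73689


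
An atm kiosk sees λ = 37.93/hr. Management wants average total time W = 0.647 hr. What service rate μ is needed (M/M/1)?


W = 1/(μ−λ) ⇒ μ − λ = 1/W = 1/0.647 = 1.5456
μ = λ + 1/W = 37.93 + 1.5456 = 39.4756 per hr

Final: 39.4756 /hr


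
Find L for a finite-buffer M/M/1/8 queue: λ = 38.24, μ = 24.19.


ρ = 38.24/24.19 = 1.5808
L = ρ[1 − (K+1)ρ^K + Kρ^(K+1)] / [(1−ρ)(1−ρ^(K+1))]
Numerator: 1.5808·(1 − 9·38.999238 + 8·61.650718) = 226.393130
Denominator: (-0.5808)·(-60.650718) = 35.227060
L = 226.393130/35.227060 = 6.4267

Final: 6.4267


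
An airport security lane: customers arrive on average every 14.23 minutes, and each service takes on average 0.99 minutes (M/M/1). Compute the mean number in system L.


λ = 60/14.23 = 4.2164 /hr
μ = 60/0.99 = 60.6061 /hr
ρ = λ/μ = 4.2164/60.6061 = 0.06957
L = ρ/(1−ρ) = 0.06957/0.9304 = 0.07477

Final: 0.07477


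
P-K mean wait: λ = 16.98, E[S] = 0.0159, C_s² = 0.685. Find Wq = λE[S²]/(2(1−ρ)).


ρ = λ·E[S] = 16.98·0.0159 = 0.2700
E[S²] = E[S]²(1+C_s²) = 0.0159²·(1+0.685) = 0.0004260
Wq = λ·E[S²]/(2(1−ρ)) = 16.98·0.0004260/(2·0.7300) = 0.004954 hr

Final: 0.004954 hr


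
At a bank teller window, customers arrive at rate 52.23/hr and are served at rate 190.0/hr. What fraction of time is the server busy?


ρ = λ/μ = 52.23/190.0 = 0.2749

Final: 0.2749


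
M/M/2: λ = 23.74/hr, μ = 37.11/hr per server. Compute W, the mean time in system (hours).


a = 0.6397; ρ = 0.3199; P₀ = 0.515312
Lq = P₀·a^c·ρ/(c!(1−ρ)²) = 0.07291
Wq = Lq/λ = 0.07291/23.74 = 0.003071 hr
W = Wq + 1/μ = 0.003071 + 0.02695 = 0.03002 hr

Final: 0.03002 hr


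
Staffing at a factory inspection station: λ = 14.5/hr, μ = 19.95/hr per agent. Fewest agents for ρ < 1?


Stability requires cμ > λ ⇔ c > λ/μ.
λ/μ = 14.5/19.95 = 0.7268
Minimum integer c = ⌊0.7268⌋ + 1 = 1
Check: 1·19.95 = 19.95 > 14.5, while 0·19.95 = 0.00 ≤ 14.5

Final: 1 servers


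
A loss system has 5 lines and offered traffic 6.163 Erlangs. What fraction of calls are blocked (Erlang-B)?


B(c,a) = (a^c/c!) / Σ_{k=0}^{c} a^k/k!
a^5/5! = 74.093412
Σ terms (k=0..5): 1.00000 + 6.16300 + 18.99128 + 39.01443 + 60.11148 + 74.09341 = 199.373606
B = 74.093412/199.373606 = 0.371631

Final: 0.371631


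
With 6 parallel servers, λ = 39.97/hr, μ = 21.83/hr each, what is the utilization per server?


ρ = λ/(cμ) = 39.97/(6·21.83) = 39.97/130.98 = 0.3052

Final: 0.3052


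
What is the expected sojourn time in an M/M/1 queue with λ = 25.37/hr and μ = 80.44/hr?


W = 1/(μ−λ) = 1/(80.44 − 25.37) = 1/55.07 = 0.01816 hr

Final: 0.01816 hr


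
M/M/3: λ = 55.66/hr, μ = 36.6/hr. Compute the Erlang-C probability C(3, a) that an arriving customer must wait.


a = λ/μ = 1.5208; ρ = a/3 = 0.5069
P₀ = 0.205509 (from M/M/c formula)
C(c,a) = [a^c/(c!(1−ρ))]·P₀ = [3.51711/(6·0.4931)]·0.205509
= 1.18883·0.205509 = 0.244315

Final: 0.244315


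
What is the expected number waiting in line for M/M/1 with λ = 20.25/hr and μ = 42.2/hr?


ρ = 20.25/42.2 = 0.4799
Lq = ρ²/(1−ρ) = 0.2303/0.5201 = 0.4427

Final: 0.4427


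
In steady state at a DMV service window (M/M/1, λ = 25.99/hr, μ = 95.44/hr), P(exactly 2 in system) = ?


ρ = 25.99/95.44 = 0.2723
P_n = (1−ρ)·ρ^n = (1 − 0.2723)·0.2723^2 = 0.7277·0.074157 = 0.053963

Final: 0.053963


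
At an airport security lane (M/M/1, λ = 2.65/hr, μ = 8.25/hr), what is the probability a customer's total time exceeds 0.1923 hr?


W ~ Exponential(μ−λ) for M/M/1.
μ − λ = 8.25 − 2.65 = 5.6000
P(W > t) = e^{−(μ−λ)t} = e^{−1.0769} = 0.340657

Final: 0.340657


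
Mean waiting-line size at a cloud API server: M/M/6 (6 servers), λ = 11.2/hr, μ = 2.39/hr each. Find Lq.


a = λ/μ = 4.6862; ρ = a/6 = 0.7810
P₀ = 0.007147
Lq = P₀·a^c·ρ / (c!·(1−ρ)²) = 0.007147·10590.60402·0.7810/(720·0.04795)
= 1.71244

Final: 1.71244


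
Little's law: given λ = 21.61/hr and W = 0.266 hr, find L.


L = λW = 21.61·0.266 = 5.7483

Final: 5.7483


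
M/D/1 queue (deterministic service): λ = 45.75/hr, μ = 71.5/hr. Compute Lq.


ρ = 45.75/71.5 = 0.6399
M/D/1: Lq = ρ²/(2(1−ρ)) = 0.4094/(2·0.3601) = 0.56842

Final: 0.56842


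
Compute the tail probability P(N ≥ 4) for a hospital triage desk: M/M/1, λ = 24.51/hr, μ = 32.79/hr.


ρ = 24.51/32.79 = 0.7475
P(N ≥ n) = ρ^n = 0.7475^4 = 0.312182

Final: 0.312182


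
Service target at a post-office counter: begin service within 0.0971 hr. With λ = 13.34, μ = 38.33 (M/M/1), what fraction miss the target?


ρ = 13.34/38.33 = 0.3480
P(Wq > t) = ρ·e^{−(μ−λ)t} = 0.3480·e^{−2.4265}
= 0.3480·0.088343 = 0.030746

Final: 0.030746


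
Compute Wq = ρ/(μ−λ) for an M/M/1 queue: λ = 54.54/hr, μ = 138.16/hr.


ρ = 54.54/138.16 = 0.3948
Wq = ρ/(μ−λ) = 0.3948/(138.16 − 54.54) = 0.3948/83.62 = 0.004721 hr

Final: 0.004721 hr


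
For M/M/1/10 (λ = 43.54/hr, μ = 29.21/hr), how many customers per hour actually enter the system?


ρ = 1.4906; P_K = (1−ρ)ρ^10/(1−ρ^11) = 0.333252
λ_eff = λ(1 − P_K) = 43.54·(1 − 0.333252) = 43.54·0.666748 = 29.0302 /hr

Final: 29.0302 /hr


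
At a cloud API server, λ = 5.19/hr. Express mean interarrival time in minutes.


Mean interarrival time = 1/λ = 1/5.19 hour = 0.19268 hour
In minutes: 0.19268 × 60 = 11.5607 min

Final: 11.5607 min


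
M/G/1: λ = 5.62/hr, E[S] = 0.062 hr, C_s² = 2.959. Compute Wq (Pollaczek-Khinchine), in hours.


ρ = λ·E[S] = 5.62·0.062 = 0.3484
E[S²] = E[S]²(1+C_s²) = 0.062²·(1+2.959) = 0.015218
Wq = λ·E[S²]/(2(1−ρ)) = 5.62·0.015218/(2·0.6516) = 0.06563 hr

Final: 0.06563 hr


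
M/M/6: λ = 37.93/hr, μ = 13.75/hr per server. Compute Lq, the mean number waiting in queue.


a = λ/μ = 2.7585; ρ = a/6 = 0.4598
P₀ = 0.062741
Lq = P₀·a^c·ρ / (c!·(1−ρ)²) = 0.062741·440.63690·0.4598/(720·0.29186)
= 0.06049

Final: 0.06049


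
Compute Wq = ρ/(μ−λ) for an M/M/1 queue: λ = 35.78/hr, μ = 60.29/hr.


ρ = 35.78/60.29 = 0.5935
Wq = ρ/(μ−λ) = 0.5935/(60.29 − 35.78) = 0.5935/24.51 = 0.02421 hr

Final: 0.02421 hr


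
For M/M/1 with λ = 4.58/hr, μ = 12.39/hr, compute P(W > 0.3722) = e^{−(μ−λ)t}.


W ~ Exponential(μ−λ) for M/M/1.
μ − λ = 12.39 − 4.58 = 7.8100
P(W > t) = e^{−(μ−λ)t} = e^{−2.9069} = 0.054646

Final: 0.054646


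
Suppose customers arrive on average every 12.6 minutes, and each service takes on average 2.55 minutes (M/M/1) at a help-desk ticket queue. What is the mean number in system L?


λ = 60/12.6 = 4.7619 /hr
μ = 60/2.55 = 23.5294 /hr
ρ = λ/μ = 4.7619/23.5294 = 0.2024
L = ρ/(1−ρ) = 0.2024/0.7976 = 0.2537

Final: 0.2537


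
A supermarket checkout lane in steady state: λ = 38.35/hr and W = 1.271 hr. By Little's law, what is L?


L = λW = 38.35·1.271 = 48.7428

Final: 48.7428


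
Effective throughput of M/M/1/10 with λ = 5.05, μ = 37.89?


ρ = 0.1333; P_K = (1−ρ)ρ^10/(1−ρ^11) = 0.000000001533
λ_eff = λ(1 − P_K) = 5.05·(1 − 0.000000001533) = 5.05·1.000000 = 5.0500 /hr

Final: 5.0500 /hr


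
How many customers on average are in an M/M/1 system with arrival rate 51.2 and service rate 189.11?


ρ = λ/μ = 51.2/189.11 = 0.2707
L = ρ/(1−ρ) = 0.2707/(1 − 0.2707) = 0.2707/0.7293 = 0.3713

Final: 0.3713


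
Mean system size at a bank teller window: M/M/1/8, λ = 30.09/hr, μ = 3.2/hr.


ρ = 30.09/3.2 = 9.4031
L = ρ[1 − (K+1)ρ^K + Kρ^(K+1)] / [(1−ρ)(1−ρ^(K+1))]
Numerator: 9.4031·(1 − 9·61119202.014400 + 8·574711496.441652) = 38060268861.251549
Denominator: (-8.4031)·(-574711495.441652) = 4829372535.133135
L = 38060268861.251549/4829372535.133135 = 7.8810

Final: 7.8810


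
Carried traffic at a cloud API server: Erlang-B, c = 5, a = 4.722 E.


B(5,4.722) = 0.261904 (Erlang-B)
Carried load = a(1 − B) = 4.722·(1 − 0.261904) = 4.722·0.738096 = 3.4853 E

Final: 3.4853 Erlangs


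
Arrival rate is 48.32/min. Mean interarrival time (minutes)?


Mean interarrival time = 1/λ = 1/48.32 minute = 0.02070 minute
In minutes: 0.02070 × 1 = 0.02070 min

Final: 0.02070 min


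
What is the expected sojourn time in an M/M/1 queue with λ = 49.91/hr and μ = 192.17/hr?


W = 1/(μ−λ) = 1/(192.17 − 49.91) = 1/142.26 = 0.007029 hr

Final: 0.007029 hr


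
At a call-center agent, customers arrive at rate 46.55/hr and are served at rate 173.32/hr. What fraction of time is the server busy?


ρ = λ/μ = 46.55/173.32 = 0.2686

Final: 0.2686


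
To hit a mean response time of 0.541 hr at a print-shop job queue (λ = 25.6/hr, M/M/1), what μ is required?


W = 1/(μ−λ) ⇒ μ − λ = 1/W = 1/0.541 = 1.8484
μ = λ + 1/W = 25.6 + 1.8484 = 27.4484 per hr

Final: 27.4484 /hr


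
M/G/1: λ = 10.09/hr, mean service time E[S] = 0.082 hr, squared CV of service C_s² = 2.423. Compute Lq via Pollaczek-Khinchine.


ρ = λ·E[S] = 10.09·0.082 = 0.8274
Lq = ρ²(1+C_s²)/(2(1−ρ)) = 0.6846·(1+2.423)/(2·0.1726)
= 0.6846·3.4230/0.3452 = 6.78728

Final: 6.78728


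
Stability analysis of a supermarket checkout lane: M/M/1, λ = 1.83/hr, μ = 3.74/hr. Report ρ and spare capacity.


Total capacity cμ = 1·3.74 = 3.74/hr
ρ = λ/(cμ) = 1.83/3.74 = 0.4893
Stable ⇔ ρ < 1: YES
Spare capacity = cμ − λ = 3.74 − 1.83 = 1.91/hr

Final: ρ = 0.4893; stable; margin = 1.91/hr


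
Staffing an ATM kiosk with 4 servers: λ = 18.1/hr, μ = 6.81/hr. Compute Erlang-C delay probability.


a = λ/μ = 2.6579; ρ = a/4 = 0.6645
P₀ = 0.060547 (from M/M/c formula)
C(c,a) = [a^c/(c!(1−ρ))]·P₀ = [49.90291/(24·0.3355)]·0.060547
= 6.19691·0.060547 = 0.375204

Final: 0.375204


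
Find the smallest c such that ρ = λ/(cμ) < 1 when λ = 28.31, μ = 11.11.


Stability requires cμ > λ ⇔ c > λ/μ.
λ/μ = 28.31/11.11 = 2.5482
Minimum integer c = ⌊2.5482⌋ + 1 = 3
Check: 3·11.11 = 33.33 > 28.31, while 2·11.11 = 22.22 ≤ 28.31

Final: 3 servers


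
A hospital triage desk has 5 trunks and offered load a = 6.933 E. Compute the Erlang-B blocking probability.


B(c,a) = (a^c/c!) / Σ_{k=0}^{c} a^k/k!
a^5/5! = 133.482630
Σ terms (k=0..5): 1.00000 + 6.93300 + 24.03324 + 55.54083 + 96.26614 + 133.48263 = 317.255843
B = 133.482630/317.255843 = 0.420741

Final: 0.420741


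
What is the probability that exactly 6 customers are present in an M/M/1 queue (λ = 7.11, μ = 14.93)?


ρ = 7.11/14.93 = 0.4762
P_n = (1−ρ)·ρ^n = (1 − 0.4762)·0.4762^6 = 0.5238·0.011664 = 0.006110

Final: 0.006110


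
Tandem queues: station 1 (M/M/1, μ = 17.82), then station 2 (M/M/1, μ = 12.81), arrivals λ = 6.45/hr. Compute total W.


Each node sees arrival rate λ = 6.45/hr (tandem ⇒ throughput preserved).
W₁ = 1/(μ₁−λ) = 1/(17.82−6.45) = 0.08795 hr
W₂ = 1/(μ₂−λ) = 1/(12.81−6.45) = 0.15723 hr
W_total = W₁ + W₂ = 0.08795 + 0.15723 = 0.24518 hr

Final: 0.24518 hr


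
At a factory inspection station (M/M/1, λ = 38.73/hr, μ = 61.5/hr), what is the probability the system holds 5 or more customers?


ρ = 38.73/61.5 = 0.6298
P(N ≥ n) = ρ^n = 0.6298^5 = 0.099052

Final: 0.099052


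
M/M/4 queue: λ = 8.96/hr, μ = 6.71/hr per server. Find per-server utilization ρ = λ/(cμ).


ρ = λ/(cμ) = 8.96/(4·6.71) = 8.96/26.84 = 0.3338

Final: 0.3338


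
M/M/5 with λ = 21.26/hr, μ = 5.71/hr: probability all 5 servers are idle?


a = λ/μ = 21.26/5.71 = 3.7233; ρ = a/c = 0.7447
Σ_{k=0}^{4} a^k/k! (terms k=0..4) = 1.00000 + 3.72329 + 6.93145 + 8.60261 + 8.00751 = 28.26486
Tail: a^5/(5!(1−ρ)) = 715.54304/(120·0.2553) = 23.35248
P₀ = 1/(28.26486 + 23.35248) = 1/51.61735 = 0.019373

Final: 0.019373


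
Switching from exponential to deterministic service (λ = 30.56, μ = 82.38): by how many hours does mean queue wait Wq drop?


ρ = 30.56/82.38 = 0.3710
Wq(M/M/1) = ρ/(μ−λ) = 0.3710/51.82 = 0.007159 hr
Wq(M/D/1) = ρ/(2(μ−λ)) = 0.003579 hr
Savings = 0.007159 − 0.003579 = 0.003579 hr

Final: 0.003579 hr


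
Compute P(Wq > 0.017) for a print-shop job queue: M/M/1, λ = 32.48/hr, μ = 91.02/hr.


ρ = 32.48/91.02 = 0.3568
P(Wq > t) = ρ·e^{−(μ−λ)t} = 0.3568·e^{−0.9952}
= 0.3568·0.369657 = 0.131910

Final: 0.131910


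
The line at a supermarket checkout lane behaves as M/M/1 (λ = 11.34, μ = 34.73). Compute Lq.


ρ = 11.34/34.73 = 0.3265
Lq = ρ²/(1−ρ) = 0.1066/0.6735 = 0.1583

Final: 0.1583


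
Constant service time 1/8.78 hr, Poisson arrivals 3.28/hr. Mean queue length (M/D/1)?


ρ = 3.28/8.78 = 0.3736
M/D/1: Lq = ρ²/(2(1−ρ)) = 0.1396/(2·0.6264) = 0.11139

Final: 0.11139


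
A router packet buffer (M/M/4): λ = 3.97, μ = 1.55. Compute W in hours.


a = 2.5613; ρ = 0.6403; P₀ = 0.068365
Lq = P₀·a^c·ρ/(c!(1−ρ)²) = 0.60678
Wq = Lq/λ = 0.60678/3.97 = 0.15284 hr
W = Wq + 1/μ = 0.15284 + 0.64516 = 0.79800 hr

Final: 0.79800 hr


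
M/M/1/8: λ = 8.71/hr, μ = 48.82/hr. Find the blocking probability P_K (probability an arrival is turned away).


ρ = λ/μ = 8.71/48.82 = 0.1784
P_K = (1−ρ)ρ^K/(1−ρ^(K+1)) = (0.8216·0.000001027)/(1 − 0.0000001831)
= 0.0000008434/1.000000 = 0.0000008434

Final: 0.0000008434


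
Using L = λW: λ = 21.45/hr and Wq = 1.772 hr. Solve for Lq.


Lq = λWq = 21.45·1.772 = 38.0094

Final: 38.0094


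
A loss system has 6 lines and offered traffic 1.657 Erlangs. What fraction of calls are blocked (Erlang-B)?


B(c,a) = (a^c/c!) / Σ_{k=0}^{c} a^k/k!
a^6/6! = 0.028748
Σ terms (k=0..6): 1.00000 + 1.65700 + 1.37282 + 0.75826 + 0.31411 + 0.10410 + 0.02875 = 5.235032
B = 0.028748/5.235032 = 0.005491

Final: 0.005491


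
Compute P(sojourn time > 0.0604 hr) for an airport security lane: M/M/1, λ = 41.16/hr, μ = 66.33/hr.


W ~ Exponential(μ−λ) for M/M/1.
μ − λ = 66.33 − 41.16 = 25.1700
P(W > t) = e^{−(μ−λ)t} = e^{−1.5203} = 0.218653

Final: 0.218653


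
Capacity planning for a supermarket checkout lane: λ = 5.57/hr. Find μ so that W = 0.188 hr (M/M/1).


W = 1/(μ−λ) ⇒ μ − λ = 1/W = 1/0.188 = 5.3191
μ = λ + 1/W = 5.57 + 5.3191 = 10.8891 per hr

Final: 10.8891 /hr


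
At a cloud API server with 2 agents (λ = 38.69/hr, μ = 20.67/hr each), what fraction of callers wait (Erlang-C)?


a = λ/μ = 1.8718; ρ = a/2 = 0.9359
P₀ = 0.033113 (from M/M/c formula)
C(c,a) = [a^c/(c!(1−ρ))]·P₀ = [3.50362/(2·0.06410)]·0.033113
= 27.32821·0.033113 = 0.904907

Final: 0.904907


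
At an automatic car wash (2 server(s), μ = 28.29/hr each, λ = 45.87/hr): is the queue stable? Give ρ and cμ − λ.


Total capacity cμ = 2·28.29 = 56.58/hr
ρ = λ/(cμ) = 45.87/56.58 = 0.8107
Stable ⇔ ρ < 1: YES
Spare capacity = cμ − λ = 56.58 − 45.87 = 10.71/hr

Final: ρ = 0.8107; stable; margin = 10.71/hr


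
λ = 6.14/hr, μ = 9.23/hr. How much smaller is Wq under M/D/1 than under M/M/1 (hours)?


ρ = 6.14/9.23 = 0.6652
Wq(M/M/1) = ρ/(μ−λ) = 0.6652/3.09 = 0.21528 hr
Wq(M/D/1) = ρ/(2(μ−λ)) = 0.10764 hr
Savings = 0.21528 − 0.10764 = 0.10764 hr

Final: 0.10764 hr


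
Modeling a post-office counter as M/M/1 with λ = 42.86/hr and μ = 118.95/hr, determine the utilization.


ρ = λ/μ = 42.86/118.95 = 0.3603

Final: 0.3603


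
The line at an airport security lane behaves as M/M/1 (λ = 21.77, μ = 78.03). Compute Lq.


ρ = 21.77/78.03 = 0.2790
Lq = ρ²/(1−ρ) = 0.07784/0.7210 = 0.1080

Final: 0.1080


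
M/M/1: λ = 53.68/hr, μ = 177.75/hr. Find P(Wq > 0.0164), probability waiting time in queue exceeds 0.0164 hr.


ρ = 53.68/177.75 = 0.3020
P(Wq > t) = ρ·e^{−(μ−λ)t} = 0.3020·e^{−2.0347}
= 0.3020·0.130713 = 0.039475

Final: 0.039475


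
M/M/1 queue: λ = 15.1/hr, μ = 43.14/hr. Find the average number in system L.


ρ = λ/μ = 15.1/43.14 = 0.3500
L = ρ/(1−ρ) = 0.3500/(1 − 0.3500) = 0.3500/0.6500 = 0.5385

Final: 0.5385


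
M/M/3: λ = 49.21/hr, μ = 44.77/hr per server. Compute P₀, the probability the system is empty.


a = λ/μ = 49.21/44.77 = 1.0992; ρ = a/c = 0.3664
Σ_{k=0}^{2} a^k/k! (terms k=0..2) = 1.00000 + 1.09917 + 0.60409 = 2.70326
Tail: a^3/(3!(1−ρ)) = 1.32800/(6·0.6336) = 0.34932
P₀ = 1/(2.70326 + 0.34932) = 1/3.05259 = 0.327591

Final: 0.327591


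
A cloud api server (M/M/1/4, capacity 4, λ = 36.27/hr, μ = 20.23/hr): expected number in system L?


ρ = 36.27/20.23 = 1.7929
L = ρ[1 − (K+1)ρ^K + Kρ^(K+1)] / [(1−ρ)(1−ρ^(K+1))]
Numerator: 1.7929·(1 − 5·10.332530 + 4·18.525006) = 42.020441
Denominator: (-0.7929)·(-17.525006) = 13.895260
L = 42.020441/13.895260 = 3.0241

Final: 3.0241


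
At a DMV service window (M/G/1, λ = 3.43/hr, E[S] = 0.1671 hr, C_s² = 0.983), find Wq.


ρ = λ·E[S] = 3.43·0.1671 = 0.5732
E[S²] = E[S]²(1+C_s²) = 0.1671²·(1+0.983) = 0.055370
Wq = λ·E[S²]/(2(1−ρ)) = 3.43·0.055370/(2·0.4268) = 0.22247 hr

Final: 0.22247 hr


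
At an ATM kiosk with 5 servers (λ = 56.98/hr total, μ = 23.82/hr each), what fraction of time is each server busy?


ρ = λ/(cμ) = 56.98/(5·23.82) = 56.98/119.10 = 0.4784

Final: 0.4784


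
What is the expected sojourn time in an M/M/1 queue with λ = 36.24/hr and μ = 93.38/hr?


W = 1/(μ−λ) = 1/(93.38 − 36.24) = 1/57.14 = 0.01750 hr

Final: 0.01750 hr


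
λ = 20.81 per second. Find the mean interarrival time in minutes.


Mean interarrival time = 1/λ = 1/20.81 second = 0.04805 second
In minutes: 0.04805 × 0.0166667 = 0.0008009 min

Final: 0.0008009 min


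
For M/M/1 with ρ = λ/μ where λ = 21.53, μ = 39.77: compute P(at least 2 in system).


ρ = 21.53/39.77 = 0.5414
P(N ≥ n) = ρ^n = 0.5414^2 = 0.293074

Final: 0.293074


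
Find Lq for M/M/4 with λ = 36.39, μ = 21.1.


a = λ/μ = 1.7246; ρ = a/4 = 0.4312
P₀ = 0.174983
Lq = P₀·a^c·ρ / (c!·(1−ρ)²) = 0.174983·8.84705·0.4312/(24·0.32358)
= 0.08595

Final: 0.08595


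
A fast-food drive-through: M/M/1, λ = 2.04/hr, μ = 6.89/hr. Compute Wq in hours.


ρ = 2.04/6.89 = 0.2961
Wq = ρ/(μ−λ) = 0.2961/(6.89 − 2.04) = 0.2961/4.85 = 0.06105 hr

Final: 0.06105 hr


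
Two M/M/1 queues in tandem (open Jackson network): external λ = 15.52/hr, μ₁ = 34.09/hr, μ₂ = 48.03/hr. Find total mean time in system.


Each node sees arrival rate λ = 15.52/hr (tandem ⇒ throughput preserved).
W₁ = 1/(μ₁−λ) = 1/(34.09−15.52) = 0.05385 hr
W₂ = 1/(μ₂−λ) = 1/(48.03−15.52) = 0.03076 hr
W_total = W₁ + W₂ = 0.05385 + 0.03076 = 0.08461 hr

Final: 0.08461 hr


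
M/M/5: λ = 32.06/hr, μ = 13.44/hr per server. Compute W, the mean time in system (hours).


a = 2.3854; ρ = 0.4771; P₀ = 0.090312
Lq = P₀·a^c·ρ/(c!(1−ρ)²) = 0.10142
Wq = Lq/λ = 0.10142/32.06 = 0.003163 hr
W = Wq + 1/μ = 0.003163 + 0.07440 = 0.07757 hr

Final: 0.07757 hr


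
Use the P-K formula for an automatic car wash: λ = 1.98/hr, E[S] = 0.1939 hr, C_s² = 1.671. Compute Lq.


ρ = λ·E[S] = 1.98·0.1939 = 0.3839
Lq = ρ²(1+C_s²)/(2(1−ρ)) = 0.1474·(1+1.671)/(2·0.6161)
= 0.1474·2.6710/1.2322 = 0.31952

Final: 0.31952


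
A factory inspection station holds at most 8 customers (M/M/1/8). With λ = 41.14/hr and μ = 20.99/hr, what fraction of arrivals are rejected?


ρ = λ/μ = 41.14/20.99 = 1.9600
P_K = (1−ρ)ρ^K/(1−ρ^(K+1)) = (-0.9600·217.778394)/(1 − 426.841502)
= -209.063108/-425.841502 = 0.490941

Final: 0.490941


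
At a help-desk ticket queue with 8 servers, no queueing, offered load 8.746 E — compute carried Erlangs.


B(8,8.746) = 0.275938 (Erlang-B)
Carried load = a(1 − B) = 8.746·(1 − 0.275938) = 8.746·0.724062 = 6.3326 E

Final: 6.3326 Erlangs


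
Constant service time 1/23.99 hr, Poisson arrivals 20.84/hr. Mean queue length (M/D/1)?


ρ = 20.84/23.99 = 0.8687
M/D/1: Lq = ρ²/(2(1−ρ)) = 0.7546/(2·0.1313) = 2.87359

Final: 2.87359


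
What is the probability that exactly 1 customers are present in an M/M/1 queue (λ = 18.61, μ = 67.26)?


ρ = 18.61/67.26 = 0.2767
P_n = (1−ρ)·ρ^n = (1 − 0.2767)·0.2767^1 = 0.7233·0.276687 = 0.200132

Final: 0.200132


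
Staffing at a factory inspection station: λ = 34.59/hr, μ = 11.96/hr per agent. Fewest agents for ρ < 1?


Stability requires cμ > λ ⇔ c > λ/μ.
λ/μ = 34.59/11.96 = 2.8921
Minimum integer c = ⌊2.8921⌋ + 1 = 3
Check: 3·11.96 = 35.88 > 34.59, while 2·11.96 = 23.92 ≤ 34.59

Final: 3 servers


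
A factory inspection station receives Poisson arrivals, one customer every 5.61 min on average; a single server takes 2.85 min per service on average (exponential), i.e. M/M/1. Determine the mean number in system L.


λ = 60/5.61 = 10.6952 /hr
μ = 60/2.85 = 21.0526 /hr
ρ = λ/μ = 10.6952/21.0526 = 0.5080
L = ρ/(1−ρ) = 0.5080/0.4920 = 1.0326

Final: 1.0326


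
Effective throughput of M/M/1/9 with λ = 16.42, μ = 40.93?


ρ = 0.4012; P_K = (1−ρ)ρ^9/(1−ρ^10) = 0.0001612
λ_eff = λ(1 − P_K) = 16.42·(1 − 0.0001612) = 16.42·0.999839 = 16.4174 /hr

Final: 16.4174 /hr


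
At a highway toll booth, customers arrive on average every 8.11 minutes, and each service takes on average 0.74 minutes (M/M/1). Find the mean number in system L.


λ = 60/8.11 = 7.3983 /hr
μ = 60/0.74 = 81.0811 /hr
ρ = λ/μ = 7.3983/81.0811 = 0.09125
L = ρ/(1−ρ) = 0.09125/0.9088 = 0.1004

Final: 0.1004


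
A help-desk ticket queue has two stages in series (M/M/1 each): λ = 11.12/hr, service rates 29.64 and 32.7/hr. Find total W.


Each node sees arrival rate λ = 11.12/hr (tandem ⇒ throughput preserved).
W₁ = 1/(μ₁−λ) = 1/(29.64−11.12) = 0.05400 hr
W₂ = 1/(μ₂−λ) = 1/(32.7−11.12) = 0.04634 hr
W_total = W₁ + W₂ = 0.05400 + 0.04634 = 0.10033 hr

Final: 0.10033 hr


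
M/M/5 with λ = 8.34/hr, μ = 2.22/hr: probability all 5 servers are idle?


a = λ/μ = 8.34/2.22 = 3.7568; ρ = a/c = 0.7514
Σ_{k=0}^{4} a^k/k! (terms k=0..4) = 1.00000 + 3.75676 + 7.05661 + 8.83666 + 8.29929 = 28.94932
Tail: a^5/(5!(1−ρ)) = 748.28214/(120·0.2486) = 25.07830
P₀ = 1/(28.94932 + 25.07830) = 1/54.02761 = 0.018509

Final: 0.018509


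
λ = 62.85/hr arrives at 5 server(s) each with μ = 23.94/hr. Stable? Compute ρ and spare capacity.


Total capacity cμ = 5·23.94 = 119.70/hr
ρ = λ/(cμ) = 62.85/119.70 = 0.5251
Stable ⇔ ρ < 1: YES
Spare capacity = cμ − λ = 119.70 − 62.85 = 56.85/hr

Final: ρ = 0.5251; stable; margin = 56.85/hr


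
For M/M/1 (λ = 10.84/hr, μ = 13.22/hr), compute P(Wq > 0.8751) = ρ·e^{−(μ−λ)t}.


ρ = 10.84/13.22 = 0.8200
P(Wq > t) = ρ·e^{−(μ−λ)t} = 0.8200·e^{−2.0827}
= 0.8200·0.124589 = 0.102159

Final: 0.102159


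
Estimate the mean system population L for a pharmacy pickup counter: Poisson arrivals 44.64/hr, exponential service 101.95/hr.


ρ = λ/μ = 44.64/101.95 = 0.4379
L = ρ/(1−ρ) = 0.4379/(1 − 0.4379) = 0.4379/0.5621 = 0.7789

Final: 0.7789
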